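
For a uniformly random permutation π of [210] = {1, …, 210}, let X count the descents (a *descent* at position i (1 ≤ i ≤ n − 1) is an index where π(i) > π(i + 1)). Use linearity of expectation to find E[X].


Write X = Σ X_I over i = 1, …, 209, with X_I the indicator of one descent.
There are 209 indicators.
For each fixed i, the pair (π(i), π(i+1)) is a uniformly random ordered pair of distinct values from {1, …, 210}; by symmetry P[π(i) > π(i+1)] = 1/2.
By linearity: E[X] = 209 · (1/2) = (210 − 1) · (1/2) = 209/2 ≈ 104.500.

E[X] = 209/2 = 104.500.


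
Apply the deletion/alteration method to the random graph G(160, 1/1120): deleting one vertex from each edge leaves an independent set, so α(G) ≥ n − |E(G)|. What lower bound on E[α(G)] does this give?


E[|E(G)|] = C(160, 2)·p = 12720 · (1/1120) = 159/14.
E[α(G)] ≥ n − E[|E(G)|] = 160 − 159/14 = 2081/14.
Numerically: ≈ 148.6429.
(This is only a lower bound; the true E[α(G)] may be larger.)

E[α(G)] ≥ 2081/14 ≈ 148.6429.


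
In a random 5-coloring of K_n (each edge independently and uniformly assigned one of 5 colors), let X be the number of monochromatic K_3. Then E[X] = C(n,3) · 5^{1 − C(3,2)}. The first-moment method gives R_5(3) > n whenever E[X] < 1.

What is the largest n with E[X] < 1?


We need C(n, 3) · 5^{1 − 3} < 1, i.e. C(n, 3) < 5^{3 − 1} = 25.
Check values of n near the boundary:
  n = 3: C(3, 3) = 1; 1 < 25? YES
  n = 4: C(4, 3) = 4; 4 < 25? YES
  n = 5: C(5, 3) = 10; 10 < 25? YES
  n = 6: C(6, 3) = 20; 20 < 25? YES
  n = 7: C(7, 3) = 35; 35 < 25? NO
  n = 8: C(8, 3) = 56; 56 < 25? NO
The largest n with C(n, 3) < 25 is n = 6 (where E[X] = 4/5 ≈ 0.80000). Hence R_5(3) > 6, i.e. R_5(3) ≥ 7.

Largest n = 6; hence R_5(3) > 6.


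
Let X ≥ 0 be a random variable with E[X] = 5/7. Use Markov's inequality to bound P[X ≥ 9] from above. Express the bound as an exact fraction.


μ = E[X] = 5/7, a = 9.
Markov: P[X ≥ 9] ≤ μ/a = (5/7)/9 = 5/63.
Numerically: ≈ 0.079.
(Since a = 9 > μ = 0.714, the bound 5/63 is < 1 and informative.)

P[X ≥ 9] ≤ 5/63 ≈ 0.079.


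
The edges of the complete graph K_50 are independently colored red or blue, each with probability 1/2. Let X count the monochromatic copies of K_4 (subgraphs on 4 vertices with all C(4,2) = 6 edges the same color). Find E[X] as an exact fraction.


Let X = Σ_S X_S over the C(50, 4) = 230300 subsets S of size 4, where X_S = 1 if the K_4 on S is monochromatic.
For a fixed S, the K_4 on S has C(4, 2) = 6 edges. P[all 6 edges red] = (1/2)^6, and likewise for blue, so P[monochromatic] = 2·(1/2)^6 = 2^{1 − 6} = 1/32.
Summing: E[X] = C(50, 4) · 2^{1 − 6} = 230300 · 1/32 = 57575/8.
Numerically: E[X] ≈ 7196.87500.

E[X] = C(50,4)·2^(1−C(4,2)) = 57575/8 ≈ 7196.87500.


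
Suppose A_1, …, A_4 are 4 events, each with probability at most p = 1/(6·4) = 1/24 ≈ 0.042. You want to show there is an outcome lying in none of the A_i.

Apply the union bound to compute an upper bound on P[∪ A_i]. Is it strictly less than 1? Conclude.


Union bound: P[∪_{i=1}^{4} A_i] ≤ Σ_i P[A_i] ≤ 4·p = 4·(1/24) = 1/6.
Numerically: 1/6 ≈ 0.167.
Is 1/6 < 1? YES.
Since P[∪ A_i] ≤ 1/6 < 1, the complement has P[∩ A_i^c] ≥ 1 − 1/6 = 5/6 > 0, so some outcome avoids every A_i.

4·p = 1/6 ≈ 0.167; existence CERTIFIED by the union bound.


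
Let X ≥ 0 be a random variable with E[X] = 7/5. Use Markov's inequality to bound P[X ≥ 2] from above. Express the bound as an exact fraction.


μ = E[X] = 7/5, a = 2.
Markov: P[X ≥ 2] ≤ μ/a = (7/5)/2 = 7/10.
Numerically: ≈ 0.70000.
(Since a = 2 > μ = 1.40000, the bound 7/10 is < 1 and informative.)

P[X ≥ 2] ≤ 7/10 ≈ 0.70000.


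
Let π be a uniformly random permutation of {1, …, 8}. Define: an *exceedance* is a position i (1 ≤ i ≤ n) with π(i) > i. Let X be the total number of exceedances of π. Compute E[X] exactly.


Write X = Σ_{i=1}^{8} X_i, where X_i = 1_{π(i) > i}.
For each fixed i, π(i) is uniform over {1, …, 8} (marginal of a uniform permutation), so P[π(i) > i] = (n − i)/n. Summing: Σ_{i=1}^{8} (n − i)/n = (0 + 1 + … + 7)/8 = 8(8 − 1)/(2·8) = (8 − 1)/2.
Hence E[X] = Σ_{i=1}^{8} (8 − i)/8 = 7/2 ≈ 3.500000.

E[X] = 7/2 = 3.500000.


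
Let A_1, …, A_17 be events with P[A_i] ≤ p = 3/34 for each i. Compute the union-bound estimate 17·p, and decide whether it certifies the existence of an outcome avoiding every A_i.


Union bound: P[∪_{i=1}^{17} A_i] ≤ Σ_i P[A_i] ≤ 17·p = 17·(3/34) = 3/2.
Numerically: 3/2 ≈ 1.5000000.
Is 3/2 < 1? NO.
Since the bound 3/2 is ≥ 1, the union bound is uninformative here; it does NOT by itself certify existence.

17·p = 3/2 ≈ 1.5000000; existence NOT certified by the union bound.


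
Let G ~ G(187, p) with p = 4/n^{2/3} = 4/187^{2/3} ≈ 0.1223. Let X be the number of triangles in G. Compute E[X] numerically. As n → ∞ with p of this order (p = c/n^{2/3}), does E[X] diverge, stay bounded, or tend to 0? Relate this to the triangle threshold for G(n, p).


Number of potential triangles: C(187, 3) = 1072445.
Each occurs with probability p³ ≈ (0.1223)³ ≈ 1.830192e-03.
By linearity: E[X] = C(187, 3)·p³ ≈ 1072445 · 1.830192e-03 ≈ 1962.7807.
Since α = 2/3 < 1, p = c/n^{2/3} ≫ 1/n is above the triangle threshold p ~ 1/n. Asymptotically E[X] ~ (c³/6)·n^{3(1−α)} = (4³/6)·n^{1} → ∞; triangles are abundant w.h.p.

E[X] ≈ 1962.7807; in regime p = Θ(1/n^{2/3}) E[X] diverges (above the triangle threshold p ~ 1/n).


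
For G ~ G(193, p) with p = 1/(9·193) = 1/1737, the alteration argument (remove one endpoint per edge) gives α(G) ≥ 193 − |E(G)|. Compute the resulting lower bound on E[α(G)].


E[|E(G)|] = C(193, 2)·p = 18528 · (1/1737) = 32/3.
E[α(G)] ≥ n − E[|E(G)|] = 193 − 32/3 = 547/3.
Numerically: ≈ 182.33333.
(This is only a lower bound; the true E[α(G)] may be larger.)

E[α(G)] ≥ 547/3 ≈ 182.33333.


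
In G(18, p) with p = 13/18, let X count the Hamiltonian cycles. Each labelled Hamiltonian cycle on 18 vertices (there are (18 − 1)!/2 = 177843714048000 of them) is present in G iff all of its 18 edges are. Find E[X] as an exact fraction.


K_18 has (18 − 1)!/2 = 177843714048000 labelled Hamiltonian cycles.
For each such Hamiltonian cycle H, let X_H = 1 if all 18 edges of H are present in G. Then P[X_H = 1] = p^{18} = (13/18)^{18} = 112455406951957393129/39346408075296537575424.
Summing the indicators: E[X] = Σ_H E[X_H] = 177843714048000 · p^{18} = 177843714048000 · 112455406951957393129/39346408075296537575424 = 1674446952588776589016668875/3294258113514384.
Numerically: E[X] ≈ 5.08293e+11.

E[X] = 177843714048000 · (13/18)^{18} = 1674446952588776589016668875/3294258113514384 ≈ 5.08293e+11.


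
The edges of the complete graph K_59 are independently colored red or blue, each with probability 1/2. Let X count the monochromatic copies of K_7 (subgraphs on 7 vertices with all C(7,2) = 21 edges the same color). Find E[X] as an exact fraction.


Let X = Σ_S X_S over the C(59, 7) = 341149446 subsets S of size 7, where X_S = 1 if the K_7 on S is monochromatic.
For a fixed S, the K_7 on S has C(7, 2) = 21 edges. P[all 21 edges red] = (1/2)^21, and likewise for blue, so P[monochromatic] = 2·(1/2)^21 = 2^{1 − 21} = 1/1048576.
By linearity: E[X] = C(59, 7) · 2^{1 − 21} = 341149446 · 1/1048576 = 170574723/524288.
Numerically: E[X] ≈ 325.3455.

E[X] = C(59,7)·2^(1−C(7,2)) = 170574723/524288 ≈ 325.3455.


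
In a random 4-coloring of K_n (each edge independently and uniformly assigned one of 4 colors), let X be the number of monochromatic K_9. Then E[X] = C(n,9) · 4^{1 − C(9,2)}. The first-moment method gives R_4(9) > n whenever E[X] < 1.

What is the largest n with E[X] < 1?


We need C(n, 9) · 4^{1 − 36} < 1, i.e. C(n, 9) < 4^{36 − 1} = 1180591620717411303424.
Check values of n near the boundary:
  n = 912: C(912, 9) = 1156095740032081475120; 1156095740032081475120 < 1180591620717411303424? YES
  n = 913: C(913, 9) = 1167605542753639808390; 1167605542753639808390 < 1180591620717411303424? YES
  n = 914: C(914, 9) = 1179217089587653905932; 1179217089587653905932 < 1180591620717411303424? YES
  n = 915: C(915, 9) = 1190931166636537885130; 1190931166636537885130 < 1180591620717411303424? NO
  n = 916: C(916, 9) = 1202748565202942340440; 1202748565202942340440 < 1180591620717411303424? NO
  n = 917: C(917, 9) = 1214670081818390006810; 1214670081818390006810 < 1180591620717411303424? NO
The largest n with C(n, 9) < 1180591620717411303424 is n = 914 (where E[X] = 294804272396913476483/295147905179352825856 ≈ 0.9988). Hence R_4(9) > 914, i.e. R_4(9) ≥ 915.

Largest n = 914; hence R_4(9) > 914.


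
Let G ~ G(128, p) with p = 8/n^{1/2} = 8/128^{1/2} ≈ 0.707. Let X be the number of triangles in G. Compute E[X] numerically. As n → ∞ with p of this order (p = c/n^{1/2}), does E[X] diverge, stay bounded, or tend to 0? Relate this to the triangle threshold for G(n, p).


Number of potential triangles: C(128, 3) = 341376.
Each occurs with probability p³ ≈ (0.707)³ ≈ 3.53553e-01.
By linearity: E[X] = C(128, 3)·p³ ≈ 341376 · 3.53553e-01 ≈ 120694.642.
Since α = 1/2 < 1, p = c/n^{1/2} ≫ 1/n is above the triangle threshold p ~ 1/n. Asymptotically E[X] ~ (c³/6)·n^{3(1−α)} = (8³/6)·n^{1.5} → ∞; triangles are abundant w.h.p.

E[X] ≈ 120694.642; in regime p = Θ(1/n^{1/2}) E[X] diverges (above the triangle threshold p ~ 1/n).


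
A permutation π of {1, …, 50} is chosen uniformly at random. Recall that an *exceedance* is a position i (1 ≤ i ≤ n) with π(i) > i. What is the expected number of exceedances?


Write X = Σ_{i=1}^{50} X_i, where X_i = 1_{π(i) > i}.
For each fixed i, π(i) is uniform over {1, …, 50} (marginal of a uniform permutation), so P[π(i) > i] = (n − i)/n. Summing: Σ_{i=1}^{50} (n − i)/n = (0 + 1 + … + 49)/50 = 50(50 − 1)/(2·50) = (50 − 1)/2.
Hence E[X] = Σ_{i=1}^{50} (50 − i)/50 = 49/2 ≈ 24.500000.

E[X] = 49/2 = 24.500000.


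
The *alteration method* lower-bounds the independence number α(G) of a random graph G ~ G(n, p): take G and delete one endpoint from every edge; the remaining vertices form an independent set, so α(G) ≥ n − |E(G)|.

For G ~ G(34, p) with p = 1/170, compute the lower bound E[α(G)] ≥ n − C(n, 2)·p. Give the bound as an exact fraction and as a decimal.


E[|E(G)|] = C(34, 2)·p = 561 · (1/170) = 33/10.
E[α(G)] ≥ n − E[|E(G)|] = 34 − 33/10 = 307/10.
Numerically: ≈ 30.7000.
(This is only a lower bound; the true E[α(G)] may be larger.)

E[α(G)] ≥ 307/10 ≈ 30.7000.


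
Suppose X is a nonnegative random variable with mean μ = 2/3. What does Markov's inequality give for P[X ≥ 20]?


μ = E[X] = 2/3, a = 20.
Markov: P[X ≥ 20] ≤ μ/a = (2/3)/20 = 1/30.
Numerically: ≈ 0.03333.
(Since a = 20 > μ = 0.66667, the bound 1/30 is < 1 and informative.)

P[X ≥ 20] ≤ 1/30 ≈ 0.03333.


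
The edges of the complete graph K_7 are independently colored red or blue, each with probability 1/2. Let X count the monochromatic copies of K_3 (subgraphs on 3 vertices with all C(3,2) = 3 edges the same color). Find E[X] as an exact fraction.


Let X = Σ_S X_S over the C(7, 3) = 35 subsets S of size 3, where X_S = 1 if the K_3 on S is monochromatic.
For a fixed S, the K_3 on S has C(3, 2) = 3 edges. P[all 3 edges red] = (1/2)^3, and likewise for blue, so P[monochromatic] = 2·(1/2)^3 = 2^{1 − 3} = 1/4.
By linearity: E[X] = C(7, 3) · 2^{1 − 3} = 35 · 1/4 = 35/4.
Numerically: E[X] ≈ 8.7500.

E[X] = C(7,3)·2^(1−C(3,2)) = 35/4 ≈ 8.7500.


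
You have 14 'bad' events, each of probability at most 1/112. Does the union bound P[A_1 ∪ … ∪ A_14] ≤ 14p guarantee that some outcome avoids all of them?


Union bound: P[∪_{i=1}^{14} A_i] ≤ Σ_i P[A_i] ≤ 14·p = 14·(1/112) = 1/8.
Numerically: 1/8 ≈ 0.1250000.
Is 1/8 < 1? YES.
Since P[∪ A_i] ≤ 1/8 < 1, the complement has P[∩ A_i^c] ≥ 1 − 1/8 = 7/8 > 0, so some outcome avoids every A_i.

14·p = 1/8 ≈ 0.1250000; existence CERTIFIED by the union bound.


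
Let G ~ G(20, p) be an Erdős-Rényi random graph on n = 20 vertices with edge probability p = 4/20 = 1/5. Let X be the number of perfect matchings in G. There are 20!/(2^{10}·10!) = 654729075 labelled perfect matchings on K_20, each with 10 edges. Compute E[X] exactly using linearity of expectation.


K_20 has 20!/(2^{10}·10!) = 654729075 labelled perfect matchings.
For each such perfect matching H, let X_H = 1 if all 10 edges of H are present in G. Then P[X_H = 1] = p^{10} = (1/5)^{10} = 1/9765625.
By linearity of expectation: E[X] = Σ_H E[X_H] = 654729075 · p^{10} = 654729075 · 1/9765625 = 26189163/390625.
Numerically: E[X] ≈ 67.0443.

E[X] = 654729075 · (1/5)^{10} = 26189163/390625 ≈ 67.0443.


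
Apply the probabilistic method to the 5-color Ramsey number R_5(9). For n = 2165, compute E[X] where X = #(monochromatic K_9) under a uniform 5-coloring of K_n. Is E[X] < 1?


E[X] = C(2165, 9) · 5^{1 − 36} = 2832220612024886803272630 · 5^{−35} = 2832220612024886803272630/2910383045673370361328125.
As a reduced fraction: E[X] = 566444122404977360654526/582076609134674072265625 ≈ 0.973.
Is E[X] < 1? YES.
Since E[X] < 1, there exists a 5-coloring of K_{2165} with no monochromatic K_9; hence R_5(9) > 2165.

E[X] = 566444122404977360654526/582076609134674072265625 ≈ 0.973; E[X] < 1, so R_5(9) > 2165.


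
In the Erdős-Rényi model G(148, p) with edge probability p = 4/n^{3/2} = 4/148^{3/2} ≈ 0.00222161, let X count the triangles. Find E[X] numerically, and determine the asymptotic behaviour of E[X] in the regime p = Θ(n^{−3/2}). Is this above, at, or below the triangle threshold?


Number of potential triangles: C(148, 3) = 529396.
Each occurs with probability p³ ≈ (0.00222161)³ ≈ 1.09648389e-08.
By linearity: E[X] = C(148, 3)·p³ ≈ 529396 · 1.09648389e-08 ≈ 0.005805.
Since α = 3/2 > 1, p = c/n^{3/2} = o(1/n) is below the triangle threshold p ~ 1/n. Asymptotically E[X] ~ (c³/6)·n^{3(1−α)} = (4³/6)·n^{-1.5} → 0, so by Markov's inequality G has no triangles w.h.p.

E[X] ≈ 0.005805; in regime p = Θ(1/n^{3/2}) E[X] tends to 0 (below the triangle threshold p ~ 1/n).


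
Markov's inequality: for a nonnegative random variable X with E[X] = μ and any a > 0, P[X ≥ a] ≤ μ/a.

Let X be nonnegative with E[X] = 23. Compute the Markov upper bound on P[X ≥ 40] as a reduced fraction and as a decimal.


μ = E[X] = 23, a = 40.
Markov: P[X ≥ 40] ≤ μ/a = (23)/40 = 23/40.
Numerically: ≈ 0.5750.
(Since a = 40 > μ = 23.0000, the bound 23/40 is < 1 and informative.)

P[X ≥ 40] ≤ 23/40 ≈ 0.5750.


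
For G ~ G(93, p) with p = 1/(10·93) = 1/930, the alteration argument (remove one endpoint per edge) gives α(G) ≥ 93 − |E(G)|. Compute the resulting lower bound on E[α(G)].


E[|E(G)|] = C(93, 2)·p = 4278 · (1/930) = 23/5.
E[α(G)] ≥ n − E[|E(G)|] = 93 − 23/5 = 442/5.
Numerically: ≈ 88.400.
(This is only a lower bound; the true E[α(G)] may be larger.)

E[α(G)] ≥ 442/5 ≈ 88.400.


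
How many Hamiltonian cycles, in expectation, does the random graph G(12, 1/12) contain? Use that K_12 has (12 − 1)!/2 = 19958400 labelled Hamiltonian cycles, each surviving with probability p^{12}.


K_12 has (12 − 1)!/2 = 19958400 labelled Hamiltonian cycles.
For each such Hamiltonian cycle H, let X_H = 1 if all 12 edges of H are present in G. Then P[X_H = 1] = p^{12} = (1/12)^{12} = 1/8916100448256.
Summing the indicators: E[X] = Σ_H E[X_H] = 19958400 · p^{12} = 19958400 · 1/8916100448256 = 1925/859963392.
Numerically: E[X] ≈ 2.238e-06.

E[X] = 19958400 · (1/12)^{12} = 1925/859963392 ≈ 2.238e-06.


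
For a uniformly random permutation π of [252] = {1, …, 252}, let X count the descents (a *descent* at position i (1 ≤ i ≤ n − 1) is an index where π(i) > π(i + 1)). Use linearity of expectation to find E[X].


Write X = Σ X_I over i = 1, …, 251, with X_I the indicator of one descent.
There are 251 indicators.
For each fixed i, the pair (π(i), π(i+1)) is a uniformly random ordered pair of distinct values from {1, …, 252}; by symmetry P[π(i) > π(i+1)] = 1/2.
By linearity: E[X] = 251 · (1/2) = (252 − 1) · (1/2) = 251/2 ≈ 125.500000.

E[X] = 251/2 = 125.500000.


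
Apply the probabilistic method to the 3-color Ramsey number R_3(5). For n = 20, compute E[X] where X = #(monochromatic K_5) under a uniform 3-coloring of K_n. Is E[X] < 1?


E[X] = C(20, 5) · 3^{1 − 10} = 15504 · 3^{−9} = 15504/19683.
As a reduced fraction: E[X] = 5168/6561 ≈ 0.7877.
Is E[X] < 1? YES.
Since E[X] < 1, there exists a 3-coloring of K_{20} with no monochromatic K_5; hence R_3(5) > 20.

E[X] = 5168/6561 ≈ 0.7877; E[X] < 1, so R_3(5) > 20.


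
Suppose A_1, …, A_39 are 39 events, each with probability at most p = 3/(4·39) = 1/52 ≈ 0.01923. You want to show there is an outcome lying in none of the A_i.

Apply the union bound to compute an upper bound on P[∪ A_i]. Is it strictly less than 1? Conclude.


Union bound: P[∪_{i=1}^{39} A_i] ≤ Σ_i P[A_i] ≤ 39·p = 39·(1/52) = 3/4.
Numerically: 3/4 ≈ 0.75000.
Is 3/4 < 1? YES.
Since P[∪ A_i] ≤ 3/4 < 1, the complement has P[∩ A_i^c] ≥ 1 − 3/4 = 1/4 > 0, so some outcome avoids every A_i.

39·p = 3/4 ≈ 0.75000; existence CERTIFIED by the union bound.


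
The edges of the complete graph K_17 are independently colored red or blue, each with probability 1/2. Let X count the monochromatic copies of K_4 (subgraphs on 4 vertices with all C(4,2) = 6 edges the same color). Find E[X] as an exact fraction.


Let X = Σ_S X_S over the C(17, 4) = 2380 subsets S of size 4, where X_S = 1 if the K_4 on S is monochromatic.
For a fixed S, the K_4 on S has C(4, 2) = 6 edges. P[all 6 edges red] = (1/2)^6, and likewise for blue, so P[monochromatic] = 2·(1/2)^6 = 2^{1 − 6} = 1/32.
Summing: E[X] = C(17, 4) · 2^{1 − 6} = 2380 · 1/32 = 595/8.
Numerically: E[X] ≈ 74.37500.

E[X] = C(17,4)·2^(1−C(4,2)) = 595/8 ≈ 74.37500.


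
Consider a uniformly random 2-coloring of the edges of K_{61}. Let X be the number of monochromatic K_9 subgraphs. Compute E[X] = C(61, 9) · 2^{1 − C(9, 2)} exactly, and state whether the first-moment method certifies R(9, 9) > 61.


E[X] = C(61, 9) · 2^{1 − 36} = 17341763505 · 2^{−35} = 17341763505/34359738368.
As a reduced fraction: E[X] = 17341763505/34359738368 ≈ 0.504712.
Is E[X] < 1? YES.
Since E[X] < 1, there exists a 2-coloring of K_{61} with no monochromatic K_9; hence R(9, 9) > 61.

E[X] = 17341763505/34359738368 ≈ 0.504712; E[X] < 1, so R(9, 9) > 61.


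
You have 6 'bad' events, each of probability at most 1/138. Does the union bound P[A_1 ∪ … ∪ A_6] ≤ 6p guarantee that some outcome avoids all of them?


Union bound: P[∪_{i=1}^{6} A_i] ≤ Σ_i P[A_i] ≤ 6·p = 6·(1/138) = 1/23.
Numerically: 1/23 ≈ 0.043478.
Is 1/23 < 1? YES.
Since P[∪ A_i] ≤ 1/23 < 1, the complement has P[∩ A_i^c] ≥ 1 − 1/23 = 22/23 > 0, so some outcome avoids every A_i.

6·p = 1/23 ≈ 0.043478; existence CERTIFIED by the union bound.


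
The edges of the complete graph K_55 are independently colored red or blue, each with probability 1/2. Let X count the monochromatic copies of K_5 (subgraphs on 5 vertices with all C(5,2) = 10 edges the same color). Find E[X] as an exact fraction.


Let X = Σ_S X_S over the C(55, 5) = 3478761 subsets S of size 5, where X_S = 1 if the K_5 on S is monochromatic.
For a fixed S, the K_5 on S has C(5, 2) = 10 edges. P[all 10 edges red] = (1/2)^10, and likewise for blue, so P[monochromatic] = 2·(1/2)^10 = 2^{1 − 10} = 1/512.
By linearity: E[X] = C(55, 5) · 2^{1 − 10} = 3478761 · 1/512 = 3478761/512.
Numerically: E[X] ≈ 6794.45508.

E[X] = C(55,5)·2^(1−C(5,2)) = 3478761/512 ≈ 6794.45508.


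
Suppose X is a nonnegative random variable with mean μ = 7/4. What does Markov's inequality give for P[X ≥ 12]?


μ = E[X] = 7/4, a = 12.
Markov: P[X ≥ 12] ≤ μ/a = (7/4)/12 = 7/48.
Numerically: ≈ 0.1458.
(Since a = 12 > μ = 1.7500, the bound 7/48 is < 1 and informative.)

P[X ≥ 12] ≤ 7/48 ≈ 0.1458.


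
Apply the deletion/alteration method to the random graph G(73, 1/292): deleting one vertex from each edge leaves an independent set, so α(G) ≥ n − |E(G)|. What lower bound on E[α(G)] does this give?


E[|E(G)|] = C(73, 2)·p = 2628 · (1/292) = 9.
E[α(G)] ≥ n − E[|E(G)|] = 73 − 9 = 64.
Numerically: ≈ 64.000.
(This is only a lower bound; the true E[α(G)] may be larger.)

E[α(G)] ≥ 64 ≈ 64.000.


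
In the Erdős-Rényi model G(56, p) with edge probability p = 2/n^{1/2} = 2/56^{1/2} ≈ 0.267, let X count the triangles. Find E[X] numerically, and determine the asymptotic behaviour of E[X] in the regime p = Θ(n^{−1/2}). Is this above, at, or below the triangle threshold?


Number of potential triangles: C(56, 3) = 27720.
Each occurs with probability p³ ≈ (0.267)³ ≈ 1.90901e-02.
By linearity: E[X] = C(56, 3)·p³ ≈ 27720 · 1.90901e-02 ≈ 529.177.
Since α = 1/2 < 1, p = c/n^{1/2} ≫ 1/n is above the triangle threshold p ~ 1/n. Asymptotically E[X] ~ (c³/6)·n^{3(1−α)} = (2³/6)·n^{1.5} → ∞; triangles are abundant w.h.p.

E[X] ≈ 529.177; in regime p = Θ(1/n^{1/2}) E[X] diverges (above the triangle threshold p ~ 1/n).


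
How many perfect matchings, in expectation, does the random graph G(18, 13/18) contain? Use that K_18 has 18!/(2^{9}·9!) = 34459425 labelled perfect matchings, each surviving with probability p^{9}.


K_18 has 18!/(2^{9}·9!) = 34459425 labelled perfect matchings.
For each such perfect matching H, let X_H = 1 if all 9 edges of H are present in G. Then P[X_H = 1] = p^{9} = (13/18)^{9} = 10604499373/198359290368.
By linearity of expectation: E[X] = Σ_H E[X_H] = 34459425 · p^{9} = 34459425 · 10604499373/198359290368 = 4511419145758525/2448880128.
Numerically: E[X] ≈ 1.842e+06.

E[X] = 34459425 · (13/18)^{9} = 4511419145758525/2448880128 ≈ 1.842e+06.


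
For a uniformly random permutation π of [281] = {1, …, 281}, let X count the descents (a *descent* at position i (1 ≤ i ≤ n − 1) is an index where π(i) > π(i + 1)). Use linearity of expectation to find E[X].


Write X = Σ X_I over i = 1, …, 280, with X_I the indicator of one descent.
There are 280 indicators.
For each fixed i, the pair (π(i), π(i+1)) is a uniformly random ordered pair of distinct values from {1, …, 281}; by symmetry P[π(i) > π(i+1)] = 1/2.
By linearity: E[X] = 280 · (1/2) = (281 − 1) · (1/2) = 140 ≈ 140.000000.

E[X] = 140 = 140.000000.


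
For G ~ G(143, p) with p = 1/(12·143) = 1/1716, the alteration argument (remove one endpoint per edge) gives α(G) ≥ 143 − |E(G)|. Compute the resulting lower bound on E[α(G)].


E[|E(G)|] = C(143, 2)·p = 10153 · (1/1716) = 71/12.
E[α(G)] ≥ n − E[|E(G)|] = 143 − 71/12 = 1645/12.
Numerically: ≈ 137.08333.
(This is only a lower bound; the true E[α(G)] may be larger.)

E[α(G)] ≥ 1645/12 ≈ 137.08333.


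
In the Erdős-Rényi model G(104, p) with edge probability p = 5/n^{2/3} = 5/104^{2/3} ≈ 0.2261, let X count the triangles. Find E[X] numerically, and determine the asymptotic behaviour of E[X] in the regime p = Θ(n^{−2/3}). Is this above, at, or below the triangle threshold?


Number of potential triangles: C(104, 3) = 182104.
Each occurs with probability p³ ≈ (0.2261)³ ≈ 1.155695e-02.
By linearity: E[X] = C(104, 3)·p³ ≈ 182104 · 1.155695e-02 ≈ 2104.5673.
Since α = 2/3 < 1, p = c/n^{2/3} ≫ 1/n is above the triangle threshold p ~ 1/n. Asymptotically E[X] ~ (c³/6)·n^{3(1−α)} = (5³/6)·n^{1} → ∞; triangles are abundant w.h.p.

E[X] ≈ 2104.5673; in regime p = Θ(1/n^{2/3}) E[X] diverges (above the triangle threshold p ~ 1/n).


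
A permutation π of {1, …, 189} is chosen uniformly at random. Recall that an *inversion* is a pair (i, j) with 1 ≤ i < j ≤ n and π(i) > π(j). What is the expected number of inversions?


Write X = Σ X_I over the C(189, 2) = 17766 pairs i < j, with X_I the indicator of one inversion.
There are 17766 indicators.
For each fixed pair i < j, the values π(i) and π(j) are two distinct elements of {1, …, 189} in uniformly random order; by symmetry P[π(i) > π(j)] = 1/2.
By linearity: E[X] = 17766 · (1/2) = C(189, 2) · (1/2) = 17766/2 = 8883 ≈ 8883.000000.

E[X] = 8883 = 8883.000000.


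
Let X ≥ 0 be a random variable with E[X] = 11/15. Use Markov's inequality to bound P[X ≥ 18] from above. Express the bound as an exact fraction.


μ = E[X] = 11/15, a = 18.
Markov: P[X ≥ 18] ≤ μ/a = (11/15)/18 = 11/270.
Numerically: ≈ 0.041.
(Since a = 18 > μ = 0.733, the bound 11/270 is < 1 and informative.)

P[X ≥ 18] ≤ 11/270 ≈ 0.041.


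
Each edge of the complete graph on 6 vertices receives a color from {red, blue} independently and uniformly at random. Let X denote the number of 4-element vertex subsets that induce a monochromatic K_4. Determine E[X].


Let X = Σ_S X_S over the C(6, 4) = 15 subsets S of size 4, where X_S = 1 if the K_4 on S is monochromatic.
For a fixed S, the K_4 on S has C(4, 2) = 6 edges. P[all 6 edges red] = (1/2)^6, and likewise for blue, so P[monochromatic] = 2·(1/2)^6 = 2^{1 − 6} = 1/32.
Summing: E[X] = C(6, 4) · 2^{1 − 6} = 15 · 1/32 = 15/32.
Numerically: E[X] ≈ 0.468750.

E[X] = C(6,4)·2^(1−C(4,2)) = 15/32 ≈ 0.468750.


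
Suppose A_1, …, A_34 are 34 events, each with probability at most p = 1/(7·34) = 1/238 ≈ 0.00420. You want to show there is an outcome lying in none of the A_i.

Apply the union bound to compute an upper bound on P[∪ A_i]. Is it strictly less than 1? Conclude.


Union bound: P[∪_{i=1}^{34} A_i] ≤ Σ_i P[A_i] ≤ 34·p = 34·(1/238) = 1/7.
Numerically: 1/7 ≈ 0.14286.
Is 1/7 < 1? YES.
Since P[∪ A_i] ≤ 1/7 < 1, the complement has P[∩ A_i^c] ≥ 1 − 1/7 = 6/7 > 0, so some outcome avoids every A_i.

34·p = 1/7 ≈ 0.14286; existence CERTIFIED by the union bound.


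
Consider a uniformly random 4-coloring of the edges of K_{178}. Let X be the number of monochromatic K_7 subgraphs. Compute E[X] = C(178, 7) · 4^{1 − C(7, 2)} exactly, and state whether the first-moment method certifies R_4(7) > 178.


E[X] = C(178, 7) · 4^{1 − 21} = 996867063280 · 4^{−20} = 996867063280/1099511627776.
As a reduced fraction: E[X] = 62304191455/68719476736 ≈ 0.9066.
Is E[X] < 1? YES.
Since E[X] < 1, there exists a 4-coloring of K_{178} with no monochromatic K_7; hence R_4(7) > 178.

E[X] = 62304191455/68719476736 ≈ 0.9066; E[X] < 1, so R_4(7) > 178.


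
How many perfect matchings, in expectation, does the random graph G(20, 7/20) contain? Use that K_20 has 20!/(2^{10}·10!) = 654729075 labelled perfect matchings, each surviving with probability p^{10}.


K_20 has 20!/(2^{10}·10!) = 654729075 labelled perfect matchings.
For each such perfect matching H, let X_H = 1 if all 10 edges of H are present in G. Then P[X_H = 1] = p^{10} = (7/20)^{10} = 282475249/10240000000000.
By linearity: E[X] = Σ_H E[X_H] = 654729075 · p^{10} = 654729075 · 282475249/10240000000000 = 7397790339526587/409600000000.
Numerically: E[X] ≈ 1.806e+04.

E[X] = 654729075 · (7/20)^{10} = 7397790339526587/409600000000 ≈ 1.806e+04.


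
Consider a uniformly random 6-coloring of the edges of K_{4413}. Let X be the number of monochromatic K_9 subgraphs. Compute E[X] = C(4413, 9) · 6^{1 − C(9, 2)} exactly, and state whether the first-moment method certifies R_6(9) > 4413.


E[X] = C(4413, 9) · 6^{1 − 36} = 1734990840325017881257917265 · 6^{−35} = 1734990840325017881257917265/1719070799748422591028658176.
As a reduced fraction: E[X] = 1734990840325017881257917265/1719070799748422591028658176 ≈ 1.009.
Is E[X] < 1? NO.
Since E[X] ≥ 1, the first-moment bound is inconclusive at n = 4413; it does NOT by itself certify R_6(9) > 4413.

E[X] = 1734990840325017881257917265/1719070799748422591028658176 ≈ 1.009; E[X] ≥ 1; first-moment method inconclusive here.


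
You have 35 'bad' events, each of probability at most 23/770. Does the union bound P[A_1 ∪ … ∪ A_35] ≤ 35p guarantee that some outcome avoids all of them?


Union bound: P[∪_{i=1}^{35} A_i] ≤ Σ_i P[A_i] ≤ 35·p = 35·(23/770) = 23/22.
Numerically: 23/22 ≈ 1.045.
Is 23/22 < 1? NO.
Since the bound 23/22 is ≥ 1, the union bound is uninformative here; it does NOT by itself certify existence.

35·p = 23/22 ≈ 1.045; existence NOT certified by the union bound.


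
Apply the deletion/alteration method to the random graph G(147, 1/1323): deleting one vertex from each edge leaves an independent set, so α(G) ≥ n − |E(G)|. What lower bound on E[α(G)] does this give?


E[|E(G)|] = C(147, 2)·p = 10731 · (1/1323) = 73/9.
E[α(G)] ≥ n − E[|E(G)|] = 147 − 73/9 = 1250/9.
Numerically: ≈ 138.889.
(This is only a lower bound; the true E[α(G)] may be larger.)

E[α(G)] ≥ 1250/9 ≈ 138.889.


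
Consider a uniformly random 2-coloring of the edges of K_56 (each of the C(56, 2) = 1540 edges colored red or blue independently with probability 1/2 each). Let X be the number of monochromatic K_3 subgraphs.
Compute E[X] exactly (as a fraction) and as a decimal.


Let X = Σ_S X_S over the C(56, 3) = 27720 subsets S of size 3, where X_S = 1 if the K_3 on S is monochromatic.
For a fixed S, the K_3 on S has C(3, 2) = 3 edges. P[all 3 edges red] = (1/2)^3, and likewise for blue, so P[monochromatic] = 2·(1/2)^3 = 2^{1 − 3} = 1/4.
By linearity: E[X] = C(56, 3) · 2^{1 − 3} = 27720 · 1/4 = 6930.
Numerically: E[X] ≈ 6930.00000.

E[X] = C(56,3)·2^(1−C(3,2)) = 6930 ≈ 6930.00000.


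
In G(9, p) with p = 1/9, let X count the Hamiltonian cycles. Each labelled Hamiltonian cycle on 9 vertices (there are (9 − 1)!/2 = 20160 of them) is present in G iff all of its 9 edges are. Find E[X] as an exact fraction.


K_9 has (9 − 1)!/2 = 20160 labelled Hamiltonian cycles.
For each such Hamiltonian cycle H, let X_H = 1 if all 9 edges of H are present in G. Then P[X_H = 1] = p^{9} = (1/9)^{9} = 1/387420489.
By linearity of expectation: E[X] = Σ_H E[X_H] = 20160 · p^{9} = 20160 · 1/387420489 = 2240/43046721.
Numerically: E[X] ≈ 5.2e-05.

E[X] = 20160 · (1/9)^{9} = 2240/43046721 ≈ 5.2e-05.


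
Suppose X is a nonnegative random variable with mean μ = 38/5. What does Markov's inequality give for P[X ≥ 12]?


μ = E[X] = 38/5, a = 12.
Markov: P[X ≥ 12] ≤ μ/a = (38/5)/12 = 19/30.
Numerically: ≈ 0.6333.
(Since a = 12 > μ = 7.6000, the bound 19/30 is < 1 and informative.)

P[X ≥ 12] ≤ 19/30 ≈ 0.6333.


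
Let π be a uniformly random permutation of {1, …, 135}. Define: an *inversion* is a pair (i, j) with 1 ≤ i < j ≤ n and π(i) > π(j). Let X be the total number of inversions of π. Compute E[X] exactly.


Write X = Σ X_I over the C(135, 2) = 9045 pairs i < j, with X_I the indicator of one inversion.
There are 9045 indicators.
For each fixed pair i < j, the values π(i) and π(j) are two distinct elements of {1, …, 135} in uniformly random order; by symmetry P[π(i) > π(j)] = 1/2.
By linearity: E[X] = 9045 · (1/2) = C(135, 2) · (1/2) = 9045/2 = 9045/2 ≈ 4522.500.

E[X] = 9045/2 = 4522.500.


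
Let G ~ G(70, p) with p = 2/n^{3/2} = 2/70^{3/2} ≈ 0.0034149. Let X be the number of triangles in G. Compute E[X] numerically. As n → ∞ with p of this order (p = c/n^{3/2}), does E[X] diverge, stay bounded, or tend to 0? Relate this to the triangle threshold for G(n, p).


Number of potential triangles: C(70, 3) = 54740.
Each occurs with probability p³ ≈ (0.0034149)³ ≈ 3.9824360e-08.
By linearity: E[X] = C(70, 3)·p³ ≈ 54740 · 3.9824360e-08 ≈ 0.00218.
Since α = 3/2 > 1, p = c/n^{3/2} = o(1/n) is below the triangle threshold p ~ 1/n. Asymptotically E[X] ~ (c³/6)·n^{3(1−α)} = (2³/6)·n^{-1.5} → 0, so by Markov's inequality G has no triangles w.h.p.

E[X] ≈ 0.00218; in regime p = Θ(1/n^{3/2}) E[X] tends to 0 (below the triangle threshold p ~ 1/n).


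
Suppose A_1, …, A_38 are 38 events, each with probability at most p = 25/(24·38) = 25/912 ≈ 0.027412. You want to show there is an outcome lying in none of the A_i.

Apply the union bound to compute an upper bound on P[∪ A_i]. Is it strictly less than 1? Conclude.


Union bound: P[∪_{i=1}^{38} A_i] ≤ Σ_i P[A_i] ≤ 38·p = 38·(25/912) = 25/24.
Numerically: 25/24 ≈ 1.041667.
Is 25/24 < 1? NO.
Since the bound 25/24 is ≥ 1, the union bound is uninformative here; it does NOT by itself certify existence.

38·p = 25/24 ≈ 1.041667; existence NOT certified by the union bound.


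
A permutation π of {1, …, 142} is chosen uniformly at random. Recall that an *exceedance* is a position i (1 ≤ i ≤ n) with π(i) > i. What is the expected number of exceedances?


Write X = Σ_{i=1}^{142} X_i, where X_i = 1_{π(i) > i}.
For each fixed i, π(i) is uniform over {1, …, 142} (marginal of a uniform permutation), so P[π(i) > i] = (n − i)/n. Summing: Σ_{i=1}^{142} (n − i)/n = (0 + 1 + … + 141)/142 = 142(142 − 1)/(2·142) = (142 − 1)/2.
Hence E[X] = Σ_{i=1}^{142} (142 − i)/142 = 141/2 ≈ 70.5000.

E[X] = 141/2 = 70.5000.


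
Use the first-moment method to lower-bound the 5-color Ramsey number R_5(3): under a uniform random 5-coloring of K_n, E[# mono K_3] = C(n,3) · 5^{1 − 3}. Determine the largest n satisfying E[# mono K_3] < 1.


We need C(n, 3) · 5^{1 − 3} < 1, i.e. C(n, 3) < 5^{3 − 1} = 25.
Check values of n near the boundary:
  n = 3: C(3, 3) = 1; 1 < 25? YES
  n = 4: C(4, 3) = 4; 4 < 25? YES
  n = 5: C(5, 3) = 10; 10 < 25? YES
  n = 6: C(6, 3) = 20; 20 < 25? YES
  n = 7: C(7, 3) = 35; 35 < 25? NO
  n = 8: C(8, 3) = 56; 56 < 25? NO
The largest n with C(n, 3) < 25 is n = 6 (where E[X] = 4/5 ≈ 0.800). Hence R_5(3) > 6, i.e. R_5(3) ≥ 7.

Largest n = 6; hence R_5(3) > 6.


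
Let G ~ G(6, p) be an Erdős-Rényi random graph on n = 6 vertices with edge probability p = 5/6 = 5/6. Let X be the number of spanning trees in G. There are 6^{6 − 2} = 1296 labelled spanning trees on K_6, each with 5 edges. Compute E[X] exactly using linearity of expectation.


K_6 has 6^{6 − 2} = 1296 labelled spanning trees.
For each such spanning tree H, let X_H = 1 if all 5 edges of H are present in G. Then P[X_H = 1] = p^{5} = (5/6)^{5} = 3125/7776.
By linearity: E[X] = Σ_H E[X_H] = 1296 · p^{5} = 1296 · 3125/7776 = 3125/6.
Numerically: E[X] ≈ 520.8.

E[X] = 1296 · (5/6)^{5} = 3125/6 ≈ 520.8.


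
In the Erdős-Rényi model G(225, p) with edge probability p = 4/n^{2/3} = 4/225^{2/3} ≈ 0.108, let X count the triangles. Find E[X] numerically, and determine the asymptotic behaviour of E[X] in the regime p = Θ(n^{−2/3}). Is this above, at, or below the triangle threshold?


Number of potential triangles: C(225, 3) = 1873200.
Each occurs with probability p³ ≈ (0.108)³ ≈ 1.26420e-03.
By linearity: E[X] = C(225, 3)·p³ ≈ 1873200 · 1.26420e-03 ≈ 2368.095.
Since α = 2/3 < 1, p = c/n^{2/3} ≫ 1/n is above the triangle threshold p ~ 1/n. Asymptotically E[X] ~ (c³/6)·n^{3(1−α)} = (4³/6)·n^{1} → ∞; triangles are abundant w.h.p.

E[X] ≈ 2368.095; in regime p = Θ(1/n^{2/3}) E[X] diverges (above the triangle threshold p ~ 1/n).


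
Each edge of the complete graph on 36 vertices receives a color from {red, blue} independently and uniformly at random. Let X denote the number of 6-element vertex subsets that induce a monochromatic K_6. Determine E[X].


Let X = Σ_S X_S over the C(36, 6) = 1947792 subsets S of size 6, where X_S = 1 if the K_6 on S is monochromatic.
For a fixed S, the K_6 on S has C(6, 2) = 15 edges. P[all 15 edges red] = (1/2)^15, and likewise for blue, so P[monochromatic] = 2·(1/2)^15 = 2^{1 − 15} = 1/16384.
By linearity: E[X] = C(36, 6) · 2^{1 − 15} = 1947792 · 1/16384 = 121737/1024.
Numerically: E[X] ≈ 118.8838.

E[X] = C(36,6)·2^(1−C(6,2)) = 121737/1024 ≈ 118.8838.


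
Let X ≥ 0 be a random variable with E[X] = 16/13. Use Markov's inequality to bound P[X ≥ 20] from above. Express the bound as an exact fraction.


μ = E[X] = 16/13, a = 20.
Markov: P[X ≥ 20] ≤ μ/a = (16/13)/20 = 4/65.
Numerically: ≈ 0.06154.
(Since a = 20 > μ = 1.23077, the bound 4/65 is < 1 and informative.)

P[X ≥ 20] ≤ 4/65 ≈ 0.06154.


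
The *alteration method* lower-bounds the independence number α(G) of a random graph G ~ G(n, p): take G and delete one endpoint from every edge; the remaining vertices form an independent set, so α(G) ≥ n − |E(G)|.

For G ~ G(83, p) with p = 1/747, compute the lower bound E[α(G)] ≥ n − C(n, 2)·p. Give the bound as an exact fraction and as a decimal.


E[|E(G)|] = C(83, 2)·p = 3403 · (1/747) = 41/9.
E[α(G)] ≥ n − E[|E(G)|] = 83 − 41/9 = 706/9.
Numerically: ≈ 78.4444.
(This is only a lower bound; the true E[α(G)] may be larger.)

E[α(G)] ≥ 706/9 ≈ 78.4444.


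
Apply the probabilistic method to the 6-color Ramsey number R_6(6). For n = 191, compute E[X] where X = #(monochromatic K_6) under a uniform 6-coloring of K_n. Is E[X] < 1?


E[X] = C(191, 6) · 6^{1 − 15} = 62291483793 · 6^{−14} = 62291483793/78364164096.
As a reduced fraction: E[X] = 6921275977/8707129344 ≈ 0.7949.
Is E[X] < 1? YES.
Since E[X] < 1, there exists a 6-coloring of K_{191} with no monochromatic K_6; hence R_6(6) > 191.

E[X] = 6921275977/8707129344 ≈ 0.7949; E[X] < 1, so R_6(6) > 191.


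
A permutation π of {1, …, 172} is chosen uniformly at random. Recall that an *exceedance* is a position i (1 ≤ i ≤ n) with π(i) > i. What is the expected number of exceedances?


Write X = Σ_{i=1}^{172} X_i, where X_i = 1_{π(i) > i}.
For each fixed i, π(i) is uniform over {1, …, 172} (marginal of a uniform permutation), so P[π(i) > i] = (n − i)/n. Summing: Σ_{i=1}^{172} (n − i)/n = (0 + 1 + … + 171)/172 = 172(172 − 1)/(2·172) = (172 − 1)/2.
Hence E[X] = Σ_{i=1}^{172} (172 − i)/172 = 171/2 ≈ 85.500000.

E[X] = 171/2 = 85.500000.


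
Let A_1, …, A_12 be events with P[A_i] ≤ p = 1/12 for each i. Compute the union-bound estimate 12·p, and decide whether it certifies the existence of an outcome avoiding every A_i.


Union bound: P[∪_{i=1}^{12} A_i] ≤ Σ_i P[A_i] ≤ 12·p = 12·(1/12) = 1.
Numerically: 1 ≈ 1.000.
Is 1 < 1? NO.
Since the bound 1 is ≥ 1, the union bound is uninformative here; it does NOT by itself certify existence.

12·p = 1 ≈ 1.000; existence NOT certified by the union bound.


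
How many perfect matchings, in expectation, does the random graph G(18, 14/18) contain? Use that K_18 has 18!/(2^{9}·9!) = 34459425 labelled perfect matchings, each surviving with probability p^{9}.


K_18 has 18!/(2^{9}·9!) = 34459425 labelled perfect matchings.
For each such perfect matching H, let X_H = 1 if all 9 edges of H are present in G. Then P[X_H = 1] = p^{9} = (7/9)^{9} = 40353607/387420489.
By linearity: E[X] = Σ_H E[X_H] = 34459425 · p^{9} = 34459425 · 40353607/387420489 = 17167433257975/4782969.
Numerically: E[X] ≈ 3.589e+06.

E[X] = 34459425 · (7/9)^{9} = 17167433257975/4782969 ≈ 3.589e+06.


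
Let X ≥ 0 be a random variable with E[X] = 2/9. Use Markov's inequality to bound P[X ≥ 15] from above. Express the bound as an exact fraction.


μ = E[X] = 2/9, a = 15.
Markov: P[X ≥ 15] ≤ μ/a = (2/9)/15 = 2/135.
Numerically: ≈ 0.015.
(Since a = 15 > μ = 0.222, the bound 2/135 is < 1 and informative.)

P[X ≥ 15] ≤ 2/135 ≈ 0.015.


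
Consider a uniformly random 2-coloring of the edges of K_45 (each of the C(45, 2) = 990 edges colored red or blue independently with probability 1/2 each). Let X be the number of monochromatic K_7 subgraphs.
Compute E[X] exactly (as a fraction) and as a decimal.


Let X = Σ_S X_S over the C(45, 7) = 45379620 subsets S of size 7, where X_S = 1 if the K_7 on S is monochromatic.
For a fixed S, the K_7 on S has C(7, 2) = 21 edges. P[all 21 edges red] = (1/2)^21, and likewise for blue, so P[monochromatic] = 2·(1/2)^21 = 2^{1 − 21} = 1/1048576.
By linearity of expectation: E[X] = C(45, 7) · 2^{1 − 21} = 45379620 · 1/1048576 = 11344905/262144.
Numerically: E[X] ≈ 43.277.

E[X] = C(45,7)·2^(1−C(7,2)) = 11344905/262144 ≈ 43.277.
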